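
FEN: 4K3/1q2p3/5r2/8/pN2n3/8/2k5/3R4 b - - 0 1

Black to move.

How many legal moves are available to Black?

Black to move; king on c2.
In check: yes, from the white knight on b4.
Legal moves: Kc3, Kb3, Kb2, Kxd1, Qxb4.
Count: 5.

5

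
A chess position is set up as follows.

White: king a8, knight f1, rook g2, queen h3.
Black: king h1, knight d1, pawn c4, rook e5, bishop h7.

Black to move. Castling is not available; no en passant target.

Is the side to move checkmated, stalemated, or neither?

checkmate

Black to move; black king on h1.
In check: yes, from the white queen on h3.
King squares — g1: attacked by Rg2; g2: attacked by Qh3; h2: attacked by Nf1.
Legal moves for Black: none.
In check with no legal moves → checkmate.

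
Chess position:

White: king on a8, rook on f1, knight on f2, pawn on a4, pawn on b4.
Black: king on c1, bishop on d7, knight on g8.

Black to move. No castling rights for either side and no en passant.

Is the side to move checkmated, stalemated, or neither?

neither

Black to move; black king on c1.
In check: yes, from the white rook on f1.
King squares — b1: attacked by Rf1; d1: attacked by Rf1; b2: available; c2: available; d2: available.
Legal moves for Black: Kd2, Kc2, Kb2.
Black is in check but has 3 legal moves → neither.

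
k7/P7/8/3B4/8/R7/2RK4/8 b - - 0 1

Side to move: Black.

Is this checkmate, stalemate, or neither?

Black to move; black king on a8.
In check: yes, from the white bishop on d5.
King squares — a7: attacked by Ra3; b7: attacked by Bd5; b8: attacked by Pa7.
Legal moves for Black: none.
In check with no legal moves → checkmate.

checkmate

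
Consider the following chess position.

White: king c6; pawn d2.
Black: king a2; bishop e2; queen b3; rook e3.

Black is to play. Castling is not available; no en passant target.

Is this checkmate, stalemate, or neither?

neither

Black to move; black king on a2.
In check: no.
Legal moves for Black include: Re8, Re7, Re6+, Re5, Re4, Rh3, Rg3, Rf3, Rd3, Rc3+, Qg8, Qb8, Qf7, Qb7+, Qe6+, Qb6+, Qd5+, Qb5+, ... (list truncated; more exist).
Black has legal moves and is not in check → neither.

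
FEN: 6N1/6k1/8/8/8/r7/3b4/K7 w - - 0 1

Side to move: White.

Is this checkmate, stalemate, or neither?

White to move; white king on a1.
In check: yes, from the black rook on a3.
Legal moves for White: Kb2, Kb1.
White is in check but has 2 legal moves → neither.

neither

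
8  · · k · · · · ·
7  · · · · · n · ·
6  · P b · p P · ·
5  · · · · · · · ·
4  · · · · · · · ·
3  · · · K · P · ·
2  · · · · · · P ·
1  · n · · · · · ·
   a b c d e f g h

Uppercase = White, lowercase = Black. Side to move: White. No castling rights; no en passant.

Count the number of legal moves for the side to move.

White to move; king on d3.
In check: no.
Legal moves: Kd4, Kc4, Ke3, Ke2, Kc2, b7+, f4, g3, g4.
Count: 9.

9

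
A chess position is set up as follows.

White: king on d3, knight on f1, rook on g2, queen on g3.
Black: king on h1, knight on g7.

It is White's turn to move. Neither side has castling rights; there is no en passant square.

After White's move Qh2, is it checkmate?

yes

After Qh2: black king on h1; in check: yes, from the white queen on h2.
King squares — g1: attacked by Rg2; g2: attacked by Qh2; h2: attacked by Nf1.
Black has no legal moves → checkmate.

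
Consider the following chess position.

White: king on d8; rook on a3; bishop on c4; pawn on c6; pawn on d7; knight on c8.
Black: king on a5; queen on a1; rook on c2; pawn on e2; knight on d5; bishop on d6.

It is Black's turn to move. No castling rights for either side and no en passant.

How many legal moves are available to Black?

3

Black to move; king on a5.
In check: yes, from the white rook on a3.
Legal moves: Kb4, Bxa3, Qxa3.
Count: 3.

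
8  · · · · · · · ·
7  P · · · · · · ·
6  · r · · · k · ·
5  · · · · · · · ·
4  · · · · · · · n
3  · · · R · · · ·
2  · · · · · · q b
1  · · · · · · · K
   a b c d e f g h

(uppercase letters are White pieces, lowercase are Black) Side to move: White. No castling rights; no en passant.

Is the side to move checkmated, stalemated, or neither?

checkmate

White to move; white king on h1.
In check: yes, from the black queen on g2.
King squares — g1: attacked by Qg2; g2: attacked by Nh4; h2: attacked by Qg2.
Legal moves for White: none.
In check with no legal moves → checkmate.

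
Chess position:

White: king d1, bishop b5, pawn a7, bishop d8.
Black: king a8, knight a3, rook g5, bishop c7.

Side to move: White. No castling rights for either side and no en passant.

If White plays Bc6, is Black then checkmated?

no

After Bc6: black king on a8; in check: yes, from the white bishop on c6.
Black has 1 legal reply: Kxa7.
In check but a legal move exists → not checkmate.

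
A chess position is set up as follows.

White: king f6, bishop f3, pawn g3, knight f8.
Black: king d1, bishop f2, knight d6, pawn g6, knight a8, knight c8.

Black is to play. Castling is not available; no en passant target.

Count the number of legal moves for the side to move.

Black to move; king on d1.
In check: yes, from the white bishop on f3.
Legal moves: Kd2, Kc2, Ke1, Kc1.
Count: 4.

4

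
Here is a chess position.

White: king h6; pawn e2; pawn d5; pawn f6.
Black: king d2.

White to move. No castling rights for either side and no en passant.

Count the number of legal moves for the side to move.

9

White to move; king on h6.
In check: no.
Legal moves: Kh7, Kg7, Kg6, Kh5, Kg5, f7, d6, e3, e4.
Count: 9.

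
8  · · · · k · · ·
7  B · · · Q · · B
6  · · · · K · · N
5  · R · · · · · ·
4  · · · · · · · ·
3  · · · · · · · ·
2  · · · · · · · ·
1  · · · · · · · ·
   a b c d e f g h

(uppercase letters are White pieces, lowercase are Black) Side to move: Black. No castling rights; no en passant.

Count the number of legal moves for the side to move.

0

Black to move; king on e8.
In check: yes, from the white queen on e7.
Legal moves: none.
Count: 0.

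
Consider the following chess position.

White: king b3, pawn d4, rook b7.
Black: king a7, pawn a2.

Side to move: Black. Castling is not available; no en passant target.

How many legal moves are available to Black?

Black to move; king on a7.
In check: yes, from the white rook on b7.
Legal moves: Ka8, Kxb7, Ka6.
Count: 3.

3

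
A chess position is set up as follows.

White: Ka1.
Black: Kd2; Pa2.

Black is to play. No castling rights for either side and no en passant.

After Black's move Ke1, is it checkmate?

no

After Ke1: white king on a1; in check: no.
White is not in check, so this cannot be checkmate.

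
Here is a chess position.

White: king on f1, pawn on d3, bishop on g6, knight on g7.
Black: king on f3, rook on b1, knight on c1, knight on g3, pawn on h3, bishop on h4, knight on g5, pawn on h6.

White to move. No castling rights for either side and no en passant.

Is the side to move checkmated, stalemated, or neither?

neither

White to move; white king on f1.
In check: yes, from the black knight on g3.
King squares — e1: available; g1: available; e2: attacked by Nc1; f2: attacked by Kf3; g2: attacked by Kf3.
Legal moves for White: Kg1, Ke1.
White is in check but has 2 legal moves → neither.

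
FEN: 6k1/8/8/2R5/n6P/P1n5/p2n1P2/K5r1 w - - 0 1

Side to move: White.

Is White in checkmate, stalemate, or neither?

checkmate

White to move; white king on a1.
In check: yes, from the black rook on g1.
King squares — b1: attacked by Rg1; a2: attacked by Nc3; b2: attacked by Na4.
Legal moves for White: none.
In check with no legal moves → checkmate.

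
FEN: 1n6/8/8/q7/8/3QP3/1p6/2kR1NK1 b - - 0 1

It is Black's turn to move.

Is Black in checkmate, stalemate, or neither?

Black to move; black king on c1.
In check: yes, from the white rook on d1.
King squares — b1: attacked by Rd1; d1: attacked by Qd3; b2: own pawn; c2: attacked by Qd3; d2: attacked by Rd1.
Legal moves for Black: none.
In check with no legal moves → checkmate.

checkmate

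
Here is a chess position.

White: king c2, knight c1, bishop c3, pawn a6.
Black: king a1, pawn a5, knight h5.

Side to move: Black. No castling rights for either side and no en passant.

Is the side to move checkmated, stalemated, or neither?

checkmate

Black to move; black king on a1.
In check: yes, from the white bishop on c3.
King squares — b1: attacked by Kc2; a2: attacked by Nc1; b2: attacked by Kc2.
Legal moves for Black: none.
In check with no legal moves → checkmate.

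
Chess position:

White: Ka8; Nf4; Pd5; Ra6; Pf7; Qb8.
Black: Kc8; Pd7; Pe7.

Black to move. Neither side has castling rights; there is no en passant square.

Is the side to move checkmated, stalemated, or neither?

checkmate

Black to move; black king on c8.
In check: yes, from the white queen on b8.
King squares — b7: attacked by Ka8; c7: attacked by Qb8; d7: own pawn; b8: attacked by Ka8; d8: attacked by Qb8.
Legal moves for Black: none.
In check with no legal moves → checkmate.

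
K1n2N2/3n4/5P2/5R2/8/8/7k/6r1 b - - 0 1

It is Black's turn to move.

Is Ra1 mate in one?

After Ra1: white king on a8; in check: yes, from the black rook on a1.
White has 2 legal replies: Kb7, Ra5.
In check but a legal move exists → not checkmate.

no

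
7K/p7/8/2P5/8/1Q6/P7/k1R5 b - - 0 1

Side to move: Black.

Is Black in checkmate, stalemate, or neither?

checkmate

Black to move; black king on a1.
In check: yes, from the white rook on c1.
King squares — b1: attacked by Rc1; a2: attacked by Qb3; b2: attacked by Qb3.
Legal moves for Black: none.
In check with no legal moves → checkmate.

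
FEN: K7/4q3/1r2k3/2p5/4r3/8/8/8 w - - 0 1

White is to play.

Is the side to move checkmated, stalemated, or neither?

White to move; white king on a8.
In check: no.
King squares — a7: attacked by Qe7; b7: attacked by Rb6; b8: attacked by Rb6.
Legal moves for White: none.
Not in check and no legal moves → stalemate.

stalemate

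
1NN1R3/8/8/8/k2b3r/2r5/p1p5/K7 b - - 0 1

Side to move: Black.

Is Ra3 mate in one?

yes

After Ra3: white king on a1; in check: yes, from the black bishop on d4.
King squares — b1: attacked by Pa2; a2: attacked by Ra3; b2: attacked by Bd4.
White has no legal moves → checkmate.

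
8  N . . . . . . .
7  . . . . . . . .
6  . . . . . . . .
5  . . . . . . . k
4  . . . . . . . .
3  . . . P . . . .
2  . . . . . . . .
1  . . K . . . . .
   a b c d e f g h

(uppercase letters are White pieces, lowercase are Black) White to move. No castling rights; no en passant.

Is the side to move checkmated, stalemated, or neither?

neither

White to move; white king on c1.
In check: no.
Legal moves for White: Nc7, Nb6, Kd2, Kc2, Kb2, Kd1, Kb1, d4.
White has 8 legal moves and is not in check → neither.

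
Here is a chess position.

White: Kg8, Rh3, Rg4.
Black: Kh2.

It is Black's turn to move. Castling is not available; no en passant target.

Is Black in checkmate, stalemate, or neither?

neither

Black to move; black king on h2.
In check: yes, from the white rook on h3.
King squares — g1: attacked by Rg4; h1: attacked by Rh3; g2: attacked by Rg4; g3: attacked by Rh3; h3: available.
Legal moves for Black: Kxh3.
Black is in check but has 1 legal move → neither.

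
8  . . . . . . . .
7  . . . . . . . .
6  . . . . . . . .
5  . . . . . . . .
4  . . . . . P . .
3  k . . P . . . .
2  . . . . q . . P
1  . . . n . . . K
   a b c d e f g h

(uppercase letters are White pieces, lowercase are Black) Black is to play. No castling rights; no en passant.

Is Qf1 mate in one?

After Qf1: white king on h1; in check: yes, from the black queen on f1.
King squares — g1: attacked by Qf1; g2: attacked by Qf1; h2: own pawn.
White has no legal moves → checkmate.

yes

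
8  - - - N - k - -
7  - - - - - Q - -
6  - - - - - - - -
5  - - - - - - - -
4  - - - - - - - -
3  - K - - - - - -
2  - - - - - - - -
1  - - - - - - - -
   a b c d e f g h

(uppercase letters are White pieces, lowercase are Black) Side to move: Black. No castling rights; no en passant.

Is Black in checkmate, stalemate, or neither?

checkmate

Black to move; black king on f8.
In check: yes, from the white queen on f7.
King squares — e7: attacked by Qf7; f7: attacked by Nd8; g7: attacked by Qf7; e8: attacked by Qf7; g8: attacked by Qf7.
Legal moves for Black: none.
In check with no legal moves → checkmate.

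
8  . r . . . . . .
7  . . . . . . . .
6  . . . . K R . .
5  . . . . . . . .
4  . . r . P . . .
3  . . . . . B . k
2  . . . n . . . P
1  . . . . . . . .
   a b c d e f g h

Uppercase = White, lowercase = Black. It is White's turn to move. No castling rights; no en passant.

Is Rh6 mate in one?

yes

After Rh6: black king on h3; in check: yes, from the white rook on h6.
King squares — g2: attacked by Bf3; h2: attacked by Rh6; g3: attacked by Ph2; g4: attacked by Bf3; h4: attacked by Rh6.
Black has no legal moves → checkmate.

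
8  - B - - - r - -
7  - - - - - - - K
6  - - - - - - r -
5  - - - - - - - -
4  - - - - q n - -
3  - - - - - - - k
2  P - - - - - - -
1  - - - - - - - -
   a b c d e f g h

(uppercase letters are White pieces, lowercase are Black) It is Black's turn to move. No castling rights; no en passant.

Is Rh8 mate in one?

After Rh8: white king on h7; in check: yes, from the black rook on h8.
White has 1 legal reply: Kxh8.
In check but a legal move exists → not checkmate.

no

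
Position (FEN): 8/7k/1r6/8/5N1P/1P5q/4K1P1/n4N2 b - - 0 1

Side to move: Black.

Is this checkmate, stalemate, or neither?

Black to move; black king on h7.
In check: no.
Legal moves for Black include: Kh8, Kg8, Kg7, Kh6, Rb8, Rb7, Rh6, Rg6, Rf6, Re6+, Rd6, Rc6, Ra6, Rb5, Rb4, Rxb3, Qc8, Qd7, ... (list truncated; more exist).
Black has legal moves and is not in check → neither.

neither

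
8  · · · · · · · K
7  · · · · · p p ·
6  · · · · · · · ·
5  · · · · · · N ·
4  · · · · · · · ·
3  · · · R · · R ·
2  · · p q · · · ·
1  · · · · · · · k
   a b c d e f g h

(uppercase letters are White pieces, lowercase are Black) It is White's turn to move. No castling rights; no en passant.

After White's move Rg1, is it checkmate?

After Rg1: black king on h1; in check: yes, from the white rook on g1.
Black has 2 legal replies: Kh2, Kxg1.
In check but a legal move exists → not checkmate.

no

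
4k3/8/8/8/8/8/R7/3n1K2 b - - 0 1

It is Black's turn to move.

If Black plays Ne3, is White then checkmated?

no

After Ne3: white king on f1; in check: yes, from the black knight on e3.
White has 4 legal replies: Kf2, Ke2, Kg1, Ke1.
In check but a legal move exists → not checkmate.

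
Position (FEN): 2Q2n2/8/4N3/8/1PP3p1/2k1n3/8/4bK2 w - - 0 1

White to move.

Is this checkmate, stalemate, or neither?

neither

White to move; white king on f1.
In check: yes, from the black knight on e3.
Legal moves for White: Ke2, Kg1, Kxe1.
White is in check but has 3 legal moves → neither.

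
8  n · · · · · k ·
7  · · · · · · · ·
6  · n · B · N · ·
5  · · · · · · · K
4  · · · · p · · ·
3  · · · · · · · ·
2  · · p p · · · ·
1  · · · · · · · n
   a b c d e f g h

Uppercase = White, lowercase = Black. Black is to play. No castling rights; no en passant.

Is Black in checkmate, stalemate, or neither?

Black to move; black king on g8.
In check: yes, from the white knight on f6.
Legal moves for Black: Kh8, Kg7, Kf7.
Black is in check but has 3 legal moves → neither.

neither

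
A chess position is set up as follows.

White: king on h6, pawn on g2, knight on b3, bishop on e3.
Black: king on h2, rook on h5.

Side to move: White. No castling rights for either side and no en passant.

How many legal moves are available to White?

White to move; king on h6.
In check: yes, from the black rook on h5.
Legal moves: Kg7, Kg6, Kxh5.
Count: 3.

3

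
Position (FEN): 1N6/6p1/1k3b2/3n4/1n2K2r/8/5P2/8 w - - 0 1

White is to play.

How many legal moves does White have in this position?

White to move; king on e4.
In check: yes, from the black rook on h4.
Legal moves: Kf5, Kf3, f4.
Count: 3.

3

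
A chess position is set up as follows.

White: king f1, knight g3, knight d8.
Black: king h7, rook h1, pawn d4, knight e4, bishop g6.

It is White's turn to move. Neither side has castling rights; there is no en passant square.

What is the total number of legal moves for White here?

3

White to move; king on f1.
In check: yes, from the black rook on h1.
Legal moves: Kg2, Ke2, Nxh1.
Count: 3.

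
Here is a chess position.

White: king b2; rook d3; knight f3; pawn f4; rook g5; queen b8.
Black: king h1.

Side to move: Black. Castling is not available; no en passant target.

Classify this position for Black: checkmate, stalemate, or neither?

stalemate

Black to move; black king on h1.
In check: no.
King squares — g1: attacked by Nf3; g2: attacked by Rg5; h2: attacked by Nf3.
Legal moves for Black: none.
Not in check and no legal moves → stalemate.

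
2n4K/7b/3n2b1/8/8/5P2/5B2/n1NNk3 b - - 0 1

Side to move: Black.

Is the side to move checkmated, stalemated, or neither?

neither

Black to move; black king on e1.
In check: yes, from the white bishop on f2.
Legal moves for Black: Kd2, Kf1, Kxd1.
Black is in check but has 3 legal moves → neither.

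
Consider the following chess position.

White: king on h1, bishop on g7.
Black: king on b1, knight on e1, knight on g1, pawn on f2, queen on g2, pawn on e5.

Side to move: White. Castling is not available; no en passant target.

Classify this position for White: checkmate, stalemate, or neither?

White to move; white king on h1.
In check: yes, from the black queen on g2.
King squares — g1: attacked by Pf2; g2: attacked by Ne1; h2: attacked by Qg2.
Legal moves for White: none.
In check with no legal moves → checkmate.

checkmate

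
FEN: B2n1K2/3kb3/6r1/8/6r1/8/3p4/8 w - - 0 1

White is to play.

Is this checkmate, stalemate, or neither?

checkmate

White to move; white king on f8.
In check: yes, from the black bishop on e7.
King squares — e7: attacked by Kd7; f7: attacked by Nd8; g7: attacked by Rg6; e8: attacked by Kd7; g8: attacked by Rg6.
Legal moves for White: none.
In check with no legal moves → checkmate.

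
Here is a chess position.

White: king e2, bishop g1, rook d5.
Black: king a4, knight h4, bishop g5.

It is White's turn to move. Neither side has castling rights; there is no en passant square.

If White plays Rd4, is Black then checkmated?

After Rd4: black king on a4; in check: yes, from the white rook on d4.
Black has 4 legal replies: Kb5, Ka5, Kb3, Ka3.
In check but a legal move exists → not checkmate.

no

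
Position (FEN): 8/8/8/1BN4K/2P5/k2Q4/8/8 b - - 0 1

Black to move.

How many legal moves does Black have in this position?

Black to move; king on a3.
In check: yes, from the white queen on d3.
Legal moves: Kb4, Kb2, Ka2.
Count: 3.

3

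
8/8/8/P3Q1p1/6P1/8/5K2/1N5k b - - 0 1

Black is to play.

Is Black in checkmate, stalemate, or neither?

Black to move; black king on h1.
In check: no.
King squares — g1: attacked by Kf2; g2: attacked by Kf2; h2: attacked by Qe5.
Legal moves for Black: none.
Not in check and no legal moves → stalemate.

stalemate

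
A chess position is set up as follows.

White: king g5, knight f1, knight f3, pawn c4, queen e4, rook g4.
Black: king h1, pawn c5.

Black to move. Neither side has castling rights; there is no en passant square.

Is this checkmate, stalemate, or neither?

Black to move; black king on h1.
In check: no.
King squares — g1: attacked by Nf3; g2: attacked by Rg4; h2: attacked by Nf1.
Legal moves for Black: none.
Not in check and no legal moves → stalemate.

stalemate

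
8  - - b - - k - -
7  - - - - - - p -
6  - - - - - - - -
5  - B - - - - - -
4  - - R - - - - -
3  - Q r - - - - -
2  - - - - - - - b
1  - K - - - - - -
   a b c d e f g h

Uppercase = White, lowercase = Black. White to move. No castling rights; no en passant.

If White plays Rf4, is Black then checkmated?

no

After Rf4: black king on f8; in check: yes, from the white rook on f4.
Black has 3 legal replies: Ke7, Bf5+, Bxf4.
In check but a legal move exists → not checkmate.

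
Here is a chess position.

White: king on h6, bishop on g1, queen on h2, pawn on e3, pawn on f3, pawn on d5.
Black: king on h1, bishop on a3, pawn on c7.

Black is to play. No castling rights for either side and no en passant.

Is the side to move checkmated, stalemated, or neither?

Black to move; black king on h1.
In check: yes, from the white queen on h2.
King squares — g1: attacked by Qh2; g2: attacked by Qh2; h2: attacked by Bg1.
Legal moves for Black: none.
In check with no legal moves → checkmate.

checkmate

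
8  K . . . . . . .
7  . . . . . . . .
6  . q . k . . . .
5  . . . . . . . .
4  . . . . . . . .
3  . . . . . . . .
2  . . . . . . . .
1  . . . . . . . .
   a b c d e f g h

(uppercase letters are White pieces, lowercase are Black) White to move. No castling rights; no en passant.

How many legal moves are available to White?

0

White to move; king on a8.
In check: no.
Legal moves: none.
Count: 0.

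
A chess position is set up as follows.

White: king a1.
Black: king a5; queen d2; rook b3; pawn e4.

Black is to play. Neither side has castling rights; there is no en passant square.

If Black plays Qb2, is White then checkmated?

After Qb2: white king on a1; in check: yes, from the black queen on b2.
King squares — b1: attacked by Qb2; a2: attacked by Qb2; b2: attacked by Rb3.
White has no legal moves → checkmate.

yes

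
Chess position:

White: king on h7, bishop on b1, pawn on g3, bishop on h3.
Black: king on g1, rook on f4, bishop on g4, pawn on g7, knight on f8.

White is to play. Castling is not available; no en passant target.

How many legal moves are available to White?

3

White to move; king on h7.
In check: yes, from the black knight on f8.
Legal moves: Kh8, Kg8, Kxg7.
Count: 3.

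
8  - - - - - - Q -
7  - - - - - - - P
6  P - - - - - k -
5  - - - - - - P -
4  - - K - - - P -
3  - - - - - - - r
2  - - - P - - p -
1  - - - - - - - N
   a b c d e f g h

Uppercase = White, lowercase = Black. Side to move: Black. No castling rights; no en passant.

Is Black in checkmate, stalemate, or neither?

Black to move; black king on g6.
In check: yes, from the white queen on g8.
King squares — f5: attacked by Pg4; g5: attacked by Qg8; h5: attacked by Pg4; f6: attacked by Pg5; h6: attacked by Pg5; f7: attacked by Qg8; g7: attacked by Qg8; h7: attacked by Qg8.
Legal moves for Black: none.
In check with no legal moves → checkmate.

checkmate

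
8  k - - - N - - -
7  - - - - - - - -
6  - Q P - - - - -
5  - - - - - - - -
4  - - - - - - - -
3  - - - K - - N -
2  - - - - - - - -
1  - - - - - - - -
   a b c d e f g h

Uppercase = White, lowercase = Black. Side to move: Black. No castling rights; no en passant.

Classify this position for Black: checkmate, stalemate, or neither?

Black to move; black king on a8.
In check: no.
King squares — a7: attacked by Qb6; b7: attacked by Qb6; b8: attacked by Qb6.
Legal moves for Black: none.
Not in check and no legal moves → stalemate.

stalemate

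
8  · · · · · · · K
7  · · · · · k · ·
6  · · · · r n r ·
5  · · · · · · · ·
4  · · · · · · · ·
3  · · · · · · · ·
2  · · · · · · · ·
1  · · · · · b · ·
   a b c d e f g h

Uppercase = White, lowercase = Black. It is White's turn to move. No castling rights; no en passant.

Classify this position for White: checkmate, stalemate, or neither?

stalemate

White to move; white king on h8.
In check: no.
King squares — g7: attacked by Rg6; h7: attacked by Nf6; g8: attacked by Nf6.
Legal moves for White: none.
Not in check and no legal moves → stalemate.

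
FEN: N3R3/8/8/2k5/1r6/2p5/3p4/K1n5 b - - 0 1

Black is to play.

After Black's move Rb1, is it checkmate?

After Rb1: white king on a1; in check: yes, from the black rook on b1.
White has 1 legal reply: Kxb1.
In check but a legal move exists → not checkmate.

no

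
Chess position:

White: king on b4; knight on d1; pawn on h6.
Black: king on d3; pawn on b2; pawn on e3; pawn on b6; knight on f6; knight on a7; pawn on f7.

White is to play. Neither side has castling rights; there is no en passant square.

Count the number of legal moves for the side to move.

White to move; king on b4.
In check: no.
Legal moves: Ka4, Kb3, Ka3, Nxe3, Nc3, Nf2+, Nxb2+, h7.
Count: 8.

8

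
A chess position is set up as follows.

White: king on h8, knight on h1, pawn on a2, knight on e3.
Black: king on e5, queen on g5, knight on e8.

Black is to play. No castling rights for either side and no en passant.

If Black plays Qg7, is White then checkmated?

After Qg7: white king on h8; in check: yes, from the black queen on g7.
King squares — g7: attacked by Ne8; h7: attacked by Qg7; g8: attacked by Qg7.
White has no legal moves → checkmate.

yes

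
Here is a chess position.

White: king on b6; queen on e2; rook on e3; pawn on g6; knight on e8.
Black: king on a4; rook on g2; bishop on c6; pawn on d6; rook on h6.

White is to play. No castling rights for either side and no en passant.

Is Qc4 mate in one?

After Qc4: black king on a4; in check: yes, from the white queen on c4.
King squares — a3: attacked by Re3; b3: attacked by Re3; b4: attacked by Qc4; a5: attacked by Kb6; b5: attacked by Qc4.
Black has no legal moves → checkmate.

yes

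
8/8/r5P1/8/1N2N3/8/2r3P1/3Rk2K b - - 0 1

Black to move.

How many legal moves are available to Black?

2

Black to move; king on e1.
In check: yes, from the white rook on d1.
Legal moves: Ke2, Kxd1.
Count: 2.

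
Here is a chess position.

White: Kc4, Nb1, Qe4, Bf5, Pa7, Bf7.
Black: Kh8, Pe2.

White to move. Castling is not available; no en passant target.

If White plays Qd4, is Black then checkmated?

yes

After Qd4: black king on h8; in check: yes, from the white queen on d4.
King squares — g7: attacked by Qd4; h7: attacked by Bf5; g8: attacked by Bf7.
Black has no legal moves → checkmate.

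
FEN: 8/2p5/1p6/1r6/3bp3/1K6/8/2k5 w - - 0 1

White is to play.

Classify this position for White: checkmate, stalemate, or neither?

neither

White to move; white king on b3.
In check: yes, from the black rook on b5.
Legal moves for White: Kc4, Ka4, Ka3, Ka2.
White is in check but has 4 legal moves → neither.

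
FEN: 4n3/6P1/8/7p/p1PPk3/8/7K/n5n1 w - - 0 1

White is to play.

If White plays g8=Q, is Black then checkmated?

After g8=Q: black king on e4; in check: no.
Black is not in check, so this cannot be checkmate.

no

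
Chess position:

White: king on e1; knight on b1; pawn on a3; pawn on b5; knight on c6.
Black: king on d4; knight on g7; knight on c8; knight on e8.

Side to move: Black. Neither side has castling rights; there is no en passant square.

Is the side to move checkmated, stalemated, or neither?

Black to move; black king on d4.
In check: yes, from the white knight on c6.
King squares — c3: attacked by Nb1; d3: available; e3: available; c4: available; e4: available; c5: available; d5: available; e5: attacked by Nc6.
Legal moves for Black: Kd5, Kc5, Ke4, Kc4, Ke3, Kd3.
Black is in check but has 6 legal moves → neither.

neither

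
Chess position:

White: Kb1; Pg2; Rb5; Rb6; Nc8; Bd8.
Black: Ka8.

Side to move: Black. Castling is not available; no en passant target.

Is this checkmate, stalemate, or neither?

stalemate

Black to move; black king on a8.
In check: no.
King squares — a7: attacked by Nc8; b7: attacked by Rb6; b8: attacked by Rb6.
Legal moves for Black: none.
Not in check and no legal moves → stalemate.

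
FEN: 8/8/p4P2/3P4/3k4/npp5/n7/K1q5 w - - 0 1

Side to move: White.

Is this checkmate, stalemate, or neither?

White to move; white king on a1.
In check: yes, from the black queen on c1.
King squares — b1: attacked by Qc1; a2: attacked by Pb3; b2: attacked by Qc1.
Legal moves for White: none.
In check with no legal moves → checkmate.

checkmate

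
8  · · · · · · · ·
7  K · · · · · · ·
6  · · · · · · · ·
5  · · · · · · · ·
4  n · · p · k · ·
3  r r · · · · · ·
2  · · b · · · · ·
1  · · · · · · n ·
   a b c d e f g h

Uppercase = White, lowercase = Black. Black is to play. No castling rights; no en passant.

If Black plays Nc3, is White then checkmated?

yes

After Nc3: white king on a7; in check: yes, from the black rook on a3.
King squares — a6: attacked by Ra3; b6: attacked by Rb3; b7: attacked by Rb3; a8: attacked by Ra3; b8: attacked by Rb3.
White has no legal moves → checkmate.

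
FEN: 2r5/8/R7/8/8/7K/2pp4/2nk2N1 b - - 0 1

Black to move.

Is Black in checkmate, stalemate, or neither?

neither

Black to move; black king on d1.
In check: no.
Legal moves for Black: Rh8+, Rg8, Rf8, Re8, Rd8, Rb8, Ra8, Rc7, Rc6, Rc5, Rc4, Rc3+, Ke1, Nd3, Nb3, Ne2, Na2.
Black has 17 legal moves and is not in check → neither.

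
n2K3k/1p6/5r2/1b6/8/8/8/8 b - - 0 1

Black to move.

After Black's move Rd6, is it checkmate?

After Rd6: white king on d8; in check: yes, from the black rook on d6.
White has 2 legal replies: Kc8, Ke7.
In check but a legal move exists → not checkmate.

no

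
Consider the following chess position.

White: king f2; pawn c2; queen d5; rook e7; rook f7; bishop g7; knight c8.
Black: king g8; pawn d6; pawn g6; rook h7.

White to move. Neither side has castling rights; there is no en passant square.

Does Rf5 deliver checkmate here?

yes

After Rf5: black king on g8; in check: yes, from the white queen on d5.
King squares — f7: attacked by Qd5; g7: attacked by Re7; h7: own rook; f8: attacked by Rf5; h8: attacked by Bg7.
Black has no legal moves → checkmate.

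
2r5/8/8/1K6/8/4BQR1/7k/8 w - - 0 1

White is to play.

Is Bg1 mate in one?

After Bg1: black king on h2; in check: yes, from the white bishop on g1.
King squares — g1: attacked by Rg3; h1: attacked by Qf3; g2: attacked by Qf3; g3: attacked by Qf3; h3: attacked by Rg3.
Black has no legal moves → checkmate.

yes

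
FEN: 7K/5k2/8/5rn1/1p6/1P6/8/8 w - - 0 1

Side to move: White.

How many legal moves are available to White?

White to move; king on h8.
In check: no.
Legal moves: none.
Count: 0.

0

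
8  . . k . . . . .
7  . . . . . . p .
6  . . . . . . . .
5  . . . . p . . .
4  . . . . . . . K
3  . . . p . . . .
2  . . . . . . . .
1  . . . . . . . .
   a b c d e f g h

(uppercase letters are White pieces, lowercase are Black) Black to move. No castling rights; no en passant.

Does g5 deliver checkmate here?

After g5: white king on h4; in check: yes, from the black pawn on g5.
White has 5 legal replies: Kh5, Kxg5, Kg4, Kh3, Kg3.
In check but a legal move exists → not checkmate.

no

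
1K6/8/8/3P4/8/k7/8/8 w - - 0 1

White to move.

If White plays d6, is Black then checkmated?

no

After d6: black king on a3; in check: no.
Black is not in check, so this cannot be checkmate.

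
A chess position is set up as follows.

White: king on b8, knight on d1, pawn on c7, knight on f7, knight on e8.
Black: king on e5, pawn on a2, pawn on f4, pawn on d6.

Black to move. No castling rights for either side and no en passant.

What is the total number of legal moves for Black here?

5

Black to move; king on e5.
In check: yes, from the white knight on f7.
Legal moves: Ke6, Kf5, Kd5, Ke4, Kd4.
Count: 5.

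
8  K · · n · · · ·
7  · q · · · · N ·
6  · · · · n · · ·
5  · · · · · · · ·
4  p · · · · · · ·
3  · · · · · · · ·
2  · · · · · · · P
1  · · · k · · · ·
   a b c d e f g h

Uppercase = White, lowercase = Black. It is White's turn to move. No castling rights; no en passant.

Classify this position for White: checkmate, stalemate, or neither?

checkmate

White to move; white king on a8.
In check: yes, from the black queen on b7.
King squares — a7: attacked by Qb7; b7: attacked by Nd8; b8: attacked by Qb7.
Legal moves for White: none.
In check with no legal moves → checkmate.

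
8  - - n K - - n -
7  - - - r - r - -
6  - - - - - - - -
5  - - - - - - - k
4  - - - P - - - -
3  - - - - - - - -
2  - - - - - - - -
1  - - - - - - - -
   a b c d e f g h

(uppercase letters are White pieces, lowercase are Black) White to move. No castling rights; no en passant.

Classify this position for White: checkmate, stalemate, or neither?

neither

White to move; white king on d8.
In check: yes, from the black rook on d7.
King squares — c7: attacked by Rd7; d7: attacked by Rf7; e7: attacked by Rd7; c8: available; e8: available.
Legal moves for White: Ke8, Kxc8.
White is in check but has 2 legal moves → neither.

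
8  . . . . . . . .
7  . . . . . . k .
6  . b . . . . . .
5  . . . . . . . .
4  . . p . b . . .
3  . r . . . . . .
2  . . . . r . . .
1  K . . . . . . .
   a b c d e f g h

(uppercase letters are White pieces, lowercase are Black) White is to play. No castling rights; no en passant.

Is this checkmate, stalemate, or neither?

White to move; white king on a1.
In check: no.
King squares — b1: attacked by Rb3; a2: attacked by Re2; b2: attacked by Re2.
Legal moves for White: none.
Not in check and no legal moves → stalemate.

stalemate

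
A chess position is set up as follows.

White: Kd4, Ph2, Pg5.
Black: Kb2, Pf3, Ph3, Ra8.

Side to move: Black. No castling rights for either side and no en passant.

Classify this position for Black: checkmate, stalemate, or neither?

neither

Black to move; black king on b2.
In check: no.
Legal moves for Black include: Rh8, Rg8, Rf8, Re8, Rd8+, Rc8, Rb8, Ra7, Ra6, Ra5, Ra4+, Ra3, Ra2, Ra1, Kb3, Ka3, Kc2, Ka2, ... (list truncated; more exist).
Black has legal moves and is not in check → neither.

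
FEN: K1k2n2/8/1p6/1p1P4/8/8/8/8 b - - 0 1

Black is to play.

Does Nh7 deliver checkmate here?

After Nh7: white king on a8; in check: no.
White is not in check, so this cannot be checkmate.

no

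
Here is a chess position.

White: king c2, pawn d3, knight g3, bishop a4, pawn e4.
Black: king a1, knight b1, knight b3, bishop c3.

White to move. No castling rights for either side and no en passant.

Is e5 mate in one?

After e5: black king on a1; in check: no.
Black is not in check, so this cannot be checkmate.

no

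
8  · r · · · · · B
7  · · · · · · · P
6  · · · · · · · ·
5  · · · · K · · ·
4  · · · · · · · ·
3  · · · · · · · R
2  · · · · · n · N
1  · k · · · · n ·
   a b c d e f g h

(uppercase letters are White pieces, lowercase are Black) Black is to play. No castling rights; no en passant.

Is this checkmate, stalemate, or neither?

Black to move; black king on b1.
In check: no.
Legal moves for Black include: Rxh8, Rg8, Rf8, Re8+, Rd8, Rc8, Ra8, Rb7, Rb6, Rb5+, Rb4, Rb3, Rb2, Ng4+, Ne4, Nfxh3, Nd3+, Nh1, ... (list truncated; more exist).
Black has legal moves and is not in check → neither.

neither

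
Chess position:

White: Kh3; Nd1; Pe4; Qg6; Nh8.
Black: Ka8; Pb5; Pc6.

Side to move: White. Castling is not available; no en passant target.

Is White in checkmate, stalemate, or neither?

White to move; white king on h3.
In check: no.
Legal moves for White include: Nf7, Qg8+, Qe8+, Qh7, Qg7, Qf7, Qh6, Qf6, Qe6, Qd6, Qxc6+, Qh5, Qg5, Qf5, Qg4, Qg3, Qg2, Qg1, ... (list truncated; more exist).
White has legal moves and is not in check → neither.

neither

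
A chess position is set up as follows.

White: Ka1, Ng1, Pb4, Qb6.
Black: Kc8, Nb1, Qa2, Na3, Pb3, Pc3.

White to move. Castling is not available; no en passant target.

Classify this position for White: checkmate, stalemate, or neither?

checkmate

White to move; white king on a1.
In check: yes, from the black queen on a2.
King squares — b1: attacked by Qa2; a2: attacked by Pb3; b2: attacked by Qa2.
Legal moves for White: none.
In check with no legal moves → checkmate.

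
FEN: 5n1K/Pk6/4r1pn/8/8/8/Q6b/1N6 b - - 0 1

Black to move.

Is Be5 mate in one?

yes

After Be5: white king on h8; in check: yes, from the black bishop on e5.
King squares — g7: attacked by Be5; h7: attacked by Nf8; g8: attacked by Nh6.
White has no legal moves → checkmate.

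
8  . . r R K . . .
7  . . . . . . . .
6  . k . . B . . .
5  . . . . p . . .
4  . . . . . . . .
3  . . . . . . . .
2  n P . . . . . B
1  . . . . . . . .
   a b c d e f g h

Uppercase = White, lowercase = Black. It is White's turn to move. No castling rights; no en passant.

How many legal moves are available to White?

22

White to move; king on e8.
In check: no.
Legal moves: Kf8, Kf7, Ke7, Kd7, Rxc8, Bg8, Bxc8, Bf7, Bd7, Bf5, Bd5, Bg4, Bc4, Bh3, Bb3, Bxa2, Bxe5, Bf4, Bg3, Bg1+, b3, b4.
Count: 22.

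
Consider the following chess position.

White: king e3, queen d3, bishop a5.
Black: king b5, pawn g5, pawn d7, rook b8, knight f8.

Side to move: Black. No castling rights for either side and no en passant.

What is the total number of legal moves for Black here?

Black to move; king on b5.
In check: yes, from the white queen on d3.
Legal moves: Kc6, Kc5, Kxa5, Ka4.
Count: 4.

4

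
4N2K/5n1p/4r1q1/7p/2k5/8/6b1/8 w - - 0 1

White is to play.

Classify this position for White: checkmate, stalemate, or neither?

checkmate

White to move; white king on h8.
In check: yes, from the black knight on f7.
King squares — g7: attacked by Qg6; h7: attacked by Qg6; g8: attacked by Qg6.
Legal moves for White: none.
In check with no legal moves → checkmate.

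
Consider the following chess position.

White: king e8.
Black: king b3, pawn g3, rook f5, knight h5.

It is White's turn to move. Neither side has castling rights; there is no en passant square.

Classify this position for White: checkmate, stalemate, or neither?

neither

White to move; white king on e8.
In check: no.
Legal moves for White: Kd8, Ke7, Kd7.
White has 3 legal moves and is not in check → neither.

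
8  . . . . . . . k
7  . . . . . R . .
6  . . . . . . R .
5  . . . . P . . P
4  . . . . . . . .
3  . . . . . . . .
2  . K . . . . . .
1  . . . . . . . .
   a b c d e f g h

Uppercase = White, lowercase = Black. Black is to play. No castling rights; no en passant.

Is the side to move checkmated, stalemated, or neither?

Black to move; black king on h8.
In check: no.
King squares — g7: attacked by Rg6; h7: attacked by Rf7; g8: attacked by Rg6.
Legal moves for Black: none.
Not in check and no legal moves → stalemate.

stalemate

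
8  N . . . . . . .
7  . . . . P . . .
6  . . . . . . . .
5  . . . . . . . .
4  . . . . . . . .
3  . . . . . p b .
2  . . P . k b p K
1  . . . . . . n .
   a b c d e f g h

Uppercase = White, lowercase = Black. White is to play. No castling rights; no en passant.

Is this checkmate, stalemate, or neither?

checkmate

White to move; white king on h2.
In check: yes, from the black bishop on g3.
King squares — g1: attacked by Bf2; h1: attacked by Pg2; g2: attacked by Pf3; g3: attacked by Bf2; h3: attacked by Ng1.
Legal moves for White: none.
In check with no legal moves → checkmate.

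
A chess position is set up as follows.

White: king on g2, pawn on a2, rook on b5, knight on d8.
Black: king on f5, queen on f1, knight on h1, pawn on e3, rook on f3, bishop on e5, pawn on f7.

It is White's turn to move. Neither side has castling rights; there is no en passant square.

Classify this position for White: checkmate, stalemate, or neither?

checkmate

White to move; white king on g2.
In check: yes, from the black queen on f1.
King squares — f1: attacked by Rf3; g1: attacked by Qf1; h1: attacked by Qf1; f2: attacked by Qf1; h2: attacked by Be5; f3: attacked by Qf1; g3: attacked by Nh1; h3: attacked by Qf1.
Legal moves for White: none.
In check with no legal moves → checkmate.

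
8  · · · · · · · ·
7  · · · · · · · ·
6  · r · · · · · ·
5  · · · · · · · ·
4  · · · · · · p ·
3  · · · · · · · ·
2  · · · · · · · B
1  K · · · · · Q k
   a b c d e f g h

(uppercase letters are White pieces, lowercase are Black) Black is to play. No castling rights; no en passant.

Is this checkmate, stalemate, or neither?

Black to move; black king on h1.
In check: yes, from the white queen on g1.
King squares — g1: attacked by Bh2; g2: attacked by Qg1; h2: attacked by Qg1.
Legal moves for Black: none.
In check with no legal moves → checkmate.

checkmate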